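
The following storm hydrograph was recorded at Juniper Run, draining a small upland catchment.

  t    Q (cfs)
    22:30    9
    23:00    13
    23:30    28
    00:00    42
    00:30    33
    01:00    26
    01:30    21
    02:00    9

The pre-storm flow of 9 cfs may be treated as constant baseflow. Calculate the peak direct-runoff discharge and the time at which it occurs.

Subtracting baseflow gives direct-runoff ordinates: 0.0, 4.0, 19.0, 33.0, 24.0, 17.0, 12.0, 0.0 cfs.
The maximum is 33.0 cfs, occurring at the reading for t = 00:00.

Q_p = 33.0 cfs at t = 00:00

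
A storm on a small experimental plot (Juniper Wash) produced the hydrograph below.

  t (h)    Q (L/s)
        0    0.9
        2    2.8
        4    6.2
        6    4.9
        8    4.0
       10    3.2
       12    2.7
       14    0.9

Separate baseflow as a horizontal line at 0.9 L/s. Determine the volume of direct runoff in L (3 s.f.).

V ≈ 1.32 × 10^5 L

Direct-runoff ordinates (Q − Q_b): 0.0, 1.9, 5.3, 4.0, 3.1, 2.3, 1.8, 0.0 L/s.
ΣQ_DR = 18.40 L/s.
With Δt = 2 h = 7200 s, V = ΣQ_DR · Δt = 18.40 × 7200 = 1.32 × 10^5 L.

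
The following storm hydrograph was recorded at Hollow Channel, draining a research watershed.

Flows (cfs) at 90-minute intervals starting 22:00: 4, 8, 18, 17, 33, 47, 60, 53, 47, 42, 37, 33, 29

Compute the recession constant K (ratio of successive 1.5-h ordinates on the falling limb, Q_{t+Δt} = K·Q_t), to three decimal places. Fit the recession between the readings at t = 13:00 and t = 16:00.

Using the recession-limb readings at t = 13:00 and t = 16:00: Q falls from 37 to 29 cfs over 2 intervals.
K = (Q₂/Q₁)^(1/2) = (29/37)^(1/2) = 0.885.

K ≈ 0.885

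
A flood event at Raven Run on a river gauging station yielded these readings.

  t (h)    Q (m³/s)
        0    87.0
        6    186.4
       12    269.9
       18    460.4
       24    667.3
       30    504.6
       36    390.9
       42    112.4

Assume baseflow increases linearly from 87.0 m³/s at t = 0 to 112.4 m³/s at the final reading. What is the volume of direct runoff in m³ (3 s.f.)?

Direct-runoff ordinates (Q − Q_b): 0.00, 95.77, 175.64, 362.51, 565.79, 399.46, 282.13, 0.00 m³/s.
ΣQ_DR = 1881 m³/s.
With Δt = 6 h = 21600 s, V = ΣQ_DR · Δt = 1881 × 21600 = 4.06 × 10^7 m³.

V ≈ 4.06 × 10^7 m³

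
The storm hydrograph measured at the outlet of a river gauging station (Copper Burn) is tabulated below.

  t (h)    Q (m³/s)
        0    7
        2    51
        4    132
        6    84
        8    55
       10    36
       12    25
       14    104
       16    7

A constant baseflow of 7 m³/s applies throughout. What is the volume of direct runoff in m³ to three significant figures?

V ≈ 3.15 × 10^6 m³

Direct-runoff ordinates (Q − Q_b): 0.0, 44.0, 125.0, 77.0, 48.0, 29.0, 18.0, 97.0, 0.0 m³/s.
ΣQ_DR = 438.0 m³/s.
With Δt = 2 h = 7200 s, V = ΣQ_DR · Δt = 438.0 × 7200 = 3.15 × 10^6 m³.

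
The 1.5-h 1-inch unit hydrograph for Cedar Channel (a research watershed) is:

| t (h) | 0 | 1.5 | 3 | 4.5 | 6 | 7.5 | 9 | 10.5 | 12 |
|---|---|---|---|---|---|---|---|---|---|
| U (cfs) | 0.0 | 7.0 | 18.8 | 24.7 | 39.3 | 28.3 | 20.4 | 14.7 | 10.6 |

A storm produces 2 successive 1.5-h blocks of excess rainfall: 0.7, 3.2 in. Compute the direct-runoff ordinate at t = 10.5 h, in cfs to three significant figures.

Q ≈ 75.6 cfs

By discrete convolution, Q_j = Σ (P_i / 1 in) · U_{j−i}.
At t = 10.5 h (j=7): Q = (0.7/1)·14.7 + (3.2/1)·20.4 = 75.6 cfs.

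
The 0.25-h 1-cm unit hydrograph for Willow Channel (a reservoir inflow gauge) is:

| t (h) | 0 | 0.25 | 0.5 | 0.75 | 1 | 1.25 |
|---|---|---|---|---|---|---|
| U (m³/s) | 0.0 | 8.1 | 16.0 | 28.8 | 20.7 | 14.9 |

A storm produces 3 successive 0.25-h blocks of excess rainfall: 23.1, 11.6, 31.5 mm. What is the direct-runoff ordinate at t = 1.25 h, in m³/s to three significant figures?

Q ≈ 149 m³/s

By discrete convolution, Q_j = Σ (P_i / 10 mm) · U_{j−i}.
At t = 1.25 h (j=5): Q = (23.1/10)·14.9 + (11.6/10)·20.7 + (31.5/10)·28.8 = 149 m³/s.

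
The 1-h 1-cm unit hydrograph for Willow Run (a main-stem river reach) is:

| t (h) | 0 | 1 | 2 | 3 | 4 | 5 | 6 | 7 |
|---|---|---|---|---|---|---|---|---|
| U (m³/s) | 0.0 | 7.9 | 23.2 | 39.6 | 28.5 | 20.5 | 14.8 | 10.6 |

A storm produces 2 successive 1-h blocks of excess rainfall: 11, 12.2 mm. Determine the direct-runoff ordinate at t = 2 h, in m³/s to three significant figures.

Q ≈ 35.2 m³/s

By discrete convolution, Q_j = Σ (P_i / 10 mm) · U_{j−i}.
At t = 2 h (j=2): Q = (11/10)·23.2 + (12.2/10)·7.9 = 35.2 m³/s.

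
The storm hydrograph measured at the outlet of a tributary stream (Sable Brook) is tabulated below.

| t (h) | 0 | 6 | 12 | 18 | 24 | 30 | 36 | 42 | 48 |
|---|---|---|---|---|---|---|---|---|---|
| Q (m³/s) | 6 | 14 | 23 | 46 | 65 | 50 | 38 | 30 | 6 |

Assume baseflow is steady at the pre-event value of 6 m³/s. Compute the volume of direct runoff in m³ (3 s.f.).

Direct-runoff ordinates (Q − Q_b): 0.0, 8.0, 17.0, 40.0, 59.0, 44.0, 32.0, 24.0, 0.0 m³/s.
ΣQ_DR = 224.0 m³/s.
With Δt = 6 h = 21600 s, V = ΣQ_DR · Δt = 224.0 × 21600 = 4.84 × 10^6 m³.

V ≈ 4.84 × 10^6 m³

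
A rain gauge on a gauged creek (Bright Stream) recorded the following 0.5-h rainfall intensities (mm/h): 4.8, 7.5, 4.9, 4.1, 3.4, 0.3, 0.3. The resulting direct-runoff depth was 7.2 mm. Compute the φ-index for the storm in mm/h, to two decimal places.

Only the 5 blocks with intensity above φ contribute runoff: 4.8, 7.5, 4.9, 4.1, 3.4 mm/h.
Σ(I−φ)·Δt = d  ⇒  (4.8+7.5+4.9+4.1+3.4 − 5φ)·0.5 = 7.2
φ = (24.70 − 7.2/0.5) / 5 = 2.06 mm/h.

φ ≈ 2.06 mm/h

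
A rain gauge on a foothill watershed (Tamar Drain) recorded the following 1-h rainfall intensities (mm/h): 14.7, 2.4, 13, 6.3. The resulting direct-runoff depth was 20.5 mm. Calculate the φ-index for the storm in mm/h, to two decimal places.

φ ≈ 4.50 mm/h

Only the 3 blocks with intensity above φ contribute runoff: 14.7, 13, 6.3 mm/h.
Σ(I−φ)·Δt = d  ⇒  (14.7+13+6.3 − 3φ)·1 = 20.5
φ = (34.00 − 20.5/1) / 3 = 4.50 mm/h.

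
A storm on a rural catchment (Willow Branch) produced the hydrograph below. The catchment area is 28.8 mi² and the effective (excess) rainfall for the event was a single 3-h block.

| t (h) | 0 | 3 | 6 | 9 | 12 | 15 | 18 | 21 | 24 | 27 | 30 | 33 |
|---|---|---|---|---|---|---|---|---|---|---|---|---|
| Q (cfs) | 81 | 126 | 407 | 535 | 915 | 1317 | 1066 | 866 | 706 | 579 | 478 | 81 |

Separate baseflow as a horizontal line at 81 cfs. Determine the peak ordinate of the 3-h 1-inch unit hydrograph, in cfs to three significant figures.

Direct runoff: 0.0, 45.0, 326.0, 454.0, 834.0, 1236.0, 985.0, 785.0, 625.0, 498.0, 397.0, 0.0 cfs; ΣQ_DR = 6185 cfs, peak = 1236.0 cfs.
Runoff depth d = ΣQ_DR·Δt / A = 6185 × 10800 / (28.8 mi²) = 0.9984 in.
The 1-inch UH is the DRH scaled by (1 in)/d, so U_p = 1236.0 × 1/0.9984 = 1240 cfs.

U_p ≈ 1240 cfs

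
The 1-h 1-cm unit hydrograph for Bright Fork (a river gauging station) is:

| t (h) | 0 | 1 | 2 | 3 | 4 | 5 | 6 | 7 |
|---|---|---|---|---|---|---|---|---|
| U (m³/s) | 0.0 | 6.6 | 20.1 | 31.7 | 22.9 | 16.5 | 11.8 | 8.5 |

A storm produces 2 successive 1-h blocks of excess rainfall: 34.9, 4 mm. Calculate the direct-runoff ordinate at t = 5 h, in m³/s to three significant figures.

Q ≈ 66.7 m³/s

By discrete convolution, Q_j = Σ (P_i / 10 mm) · U_{j−i}.
At t = 5 h (j=5): Q = (34.9/10)·16.5 + (4/10)·22.9 = 66.7 m³/s.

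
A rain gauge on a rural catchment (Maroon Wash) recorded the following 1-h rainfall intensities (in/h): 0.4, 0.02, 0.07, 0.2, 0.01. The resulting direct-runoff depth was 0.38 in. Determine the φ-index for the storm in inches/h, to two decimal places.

Only the 2 blocks with intensity above φ contribute runoff: 0.4, 0.2 in/h.
Σ(I−φ)·Δt = d  ⇒  (0.4+0.2 − 2φ)·1 = 0.38
φ = (0.6000 − 0.38/1) / 2 = 0.11 in/h.

φ ≈ 0.11 in/h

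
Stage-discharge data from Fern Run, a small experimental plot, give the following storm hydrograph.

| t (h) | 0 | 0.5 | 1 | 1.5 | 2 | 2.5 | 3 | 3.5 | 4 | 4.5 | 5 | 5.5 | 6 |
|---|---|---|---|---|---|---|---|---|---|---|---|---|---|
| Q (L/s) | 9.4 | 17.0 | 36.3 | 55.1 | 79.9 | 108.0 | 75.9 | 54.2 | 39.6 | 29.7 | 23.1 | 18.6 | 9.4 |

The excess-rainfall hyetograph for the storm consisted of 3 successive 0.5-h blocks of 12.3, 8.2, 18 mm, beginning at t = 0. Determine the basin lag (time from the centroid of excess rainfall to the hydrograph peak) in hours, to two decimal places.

t_L ≈ 1.68 h

Centroid of excess rainfall: t_c = Σ P_i·t̄_i / ΣP_i = 0.8240 h (block centres at 0.25, 0.75, 1.25 h).
Hydrograph peak occurs at t = 2.5 h, so basin lag t_L = 2.5 − 0.8240 = 1.68 h.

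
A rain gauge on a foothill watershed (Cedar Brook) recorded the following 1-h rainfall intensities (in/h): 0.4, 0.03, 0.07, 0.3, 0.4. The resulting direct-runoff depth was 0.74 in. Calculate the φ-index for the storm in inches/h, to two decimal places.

Only the 3 blocks with intensity above φ contribute runoff: 0.4, 0.3, 0.4 in/h.
Σ(I−φ)·Δt = d  ⇒  (0.4+0.3+0.4 − 3φ)·1 = 0.74
φ = (1.100 − 0.74/1) / 3 = 0.12 in/h.

φ ≈ 0.12 in/h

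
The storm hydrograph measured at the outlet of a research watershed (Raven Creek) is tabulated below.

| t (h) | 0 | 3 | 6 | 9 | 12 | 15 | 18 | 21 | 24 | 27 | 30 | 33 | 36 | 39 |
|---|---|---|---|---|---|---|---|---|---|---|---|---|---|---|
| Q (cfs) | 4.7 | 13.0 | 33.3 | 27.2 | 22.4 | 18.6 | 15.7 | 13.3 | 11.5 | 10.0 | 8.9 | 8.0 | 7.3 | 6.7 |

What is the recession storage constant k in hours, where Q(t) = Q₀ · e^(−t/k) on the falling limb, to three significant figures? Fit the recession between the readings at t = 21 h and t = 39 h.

On the falling limb, Q drops from 13.3 to 6.7 cfs between t = 21 h and t = 39 h (Δt = 18 h).
k = −Δt / ln(Q₂/Q₁) = −18 / ln(6.7/13.3) = 26.3 h.

k ≈ 26.3 h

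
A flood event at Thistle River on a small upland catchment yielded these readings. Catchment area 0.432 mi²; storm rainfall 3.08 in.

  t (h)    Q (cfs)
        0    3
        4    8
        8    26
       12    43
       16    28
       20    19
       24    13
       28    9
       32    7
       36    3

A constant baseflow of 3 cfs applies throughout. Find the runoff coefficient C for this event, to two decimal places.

ΣQ_DR = 129.0 cfs; V = ΣQ_DR·Δt = 1.858 × 10^6 ft³.
Runoff depth d = V / A = 1.851 in.
C = d / P = 1.851 / 3.08 = 0.60.

C ≈ 0.60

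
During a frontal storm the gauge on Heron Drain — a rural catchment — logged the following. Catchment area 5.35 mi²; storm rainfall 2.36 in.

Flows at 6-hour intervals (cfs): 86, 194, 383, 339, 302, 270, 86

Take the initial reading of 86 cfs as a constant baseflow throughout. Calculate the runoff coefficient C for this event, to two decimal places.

ΣQ_DR = 1058 cfs; V = ΣQ_DR·Δt = 2.285 × 10^7 ft³.
Runoff depth d = V / A = 1.839 in.
C = d / P = 1.839 / 2.36 = 0.78.

C ≈ 0.78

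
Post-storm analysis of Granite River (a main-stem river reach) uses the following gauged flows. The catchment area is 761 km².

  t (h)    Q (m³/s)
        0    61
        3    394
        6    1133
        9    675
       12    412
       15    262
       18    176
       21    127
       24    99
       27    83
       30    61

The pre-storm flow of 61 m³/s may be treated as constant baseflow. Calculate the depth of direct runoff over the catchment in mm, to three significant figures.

Direct runoff: 0.0, 333.0, 1072.0, 614.0, 351.0, 201.0, 115.0, 66.0, 38.0, 22.0, 0.0 m³/s; ΣQ_DR = 2812 m³/s.
V = ΣQ_DR · Δt = 2812 × 10800 s = 3.037 × 10^7 m³.
Over A = 761 km², depth = V / A = 39.9 mm.

d ≈ 39.9 mm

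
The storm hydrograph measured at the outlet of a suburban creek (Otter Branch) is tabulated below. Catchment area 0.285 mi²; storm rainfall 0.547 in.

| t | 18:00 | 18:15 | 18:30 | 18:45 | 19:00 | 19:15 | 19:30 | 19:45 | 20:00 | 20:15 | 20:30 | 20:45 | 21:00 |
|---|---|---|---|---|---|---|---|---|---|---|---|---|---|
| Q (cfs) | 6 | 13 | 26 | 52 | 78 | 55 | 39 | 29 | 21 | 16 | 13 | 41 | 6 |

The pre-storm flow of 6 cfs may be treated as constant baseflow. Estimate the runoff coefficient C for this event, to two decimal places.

C ≈ 0.79

ΣQ_DR = 317.0 cfs; V = ΣQ_DR·Δt = 2.853 × 10^5 ft³.
Runoff depth d = V / A = 0.4309 in.
C = d / P = 0.4309 / 0.547 = 0.79.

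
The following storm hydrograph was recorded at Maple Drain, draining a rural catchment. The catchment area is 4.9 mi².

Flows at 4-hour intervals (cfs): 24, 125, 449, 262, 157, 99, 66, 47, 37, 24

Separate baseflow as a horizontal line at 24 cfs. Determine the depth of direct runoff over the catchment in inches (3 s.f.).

Direct runoff: 0.0, 101.0, 425.0, 238.0, 133.0, 75.0, 42.0, 23.0, 13.0, 0.0 cfs; ΣQ_DR = 1050 cfs.
V = ΣQ_DR · Δt = 1050 × 14400 s = 1.512 × 10^7 ft³.
Over A = 4.9 mi², depth = V / A = 1.33 in.

d ≈ 1.33 in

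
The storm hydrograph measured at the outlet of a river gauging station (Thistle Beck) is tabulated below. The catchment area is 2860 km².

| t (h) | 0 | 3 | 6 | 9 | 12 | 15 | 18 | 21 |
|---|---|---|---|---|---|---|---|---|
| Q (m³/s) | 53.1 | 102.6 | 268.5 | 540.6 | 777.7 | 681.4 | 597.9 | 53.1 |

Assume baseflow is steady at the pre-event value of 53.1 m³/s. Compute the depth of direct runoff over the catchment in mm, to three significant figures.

d ≈ 10.0 mm

Direct runoff: 0.0, 49.5, 215.4, 487.5, 724.6, 628.3, 544.8, 0.0 m³/s; ΣQ_DR = 2650 m³/s.
V = ΣQ_DR · Δt = 2650 × 10800 s = 2.862 × 10^7 m³.
Over A = 2860 km², depth = V / A = 10.0 mm.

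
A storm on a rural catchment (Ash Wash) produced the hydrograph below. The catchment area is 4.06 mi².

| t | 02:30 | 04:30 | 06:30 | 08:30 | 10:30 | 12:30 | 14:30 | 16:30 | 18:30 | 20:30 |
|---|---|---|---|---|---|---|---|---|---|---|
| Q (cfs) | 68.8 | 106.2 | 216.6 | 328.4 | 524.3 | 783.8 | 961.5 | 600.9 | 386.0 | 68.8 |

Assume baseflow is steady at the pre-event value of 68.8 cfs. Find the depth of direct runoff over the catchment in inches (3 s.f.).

Direct runoff: 0.0, 37.4, 147.8, 259.6, 455.5, 715.0, 892.7, 532.1, 317.2, 0.0 cfs; ΣQ_DR = 3357 cfs.
V = ΣQ_DR · Δt = 3357 × 7200 s = 2.417 × 10^7 ft³.
Over A = 4.06 mi², depth = V / A = 2.56 in.

d ≈ 2.56 in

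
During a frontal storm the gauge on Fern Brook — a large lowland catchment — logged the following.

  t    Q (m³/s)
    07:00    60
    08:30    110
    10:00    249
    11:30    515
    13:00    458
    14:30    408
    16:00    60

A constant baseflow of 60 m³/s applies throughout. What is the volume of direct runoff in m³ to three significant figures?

Direct-runoff ordinates (Q − Q_b): 0.0, 50.0, 189.0, 455.0, 398.0, 348.0, 0.0 m³/s.
ΣQ_DR = 1440 m³/s.
With Δt = 1.5 h = 5400 s, V = ΣQ_DR · Δt = 1440 × 5400 = 7.78 × 10^6 m³.

V ≈ 7.78 × 10^6 m³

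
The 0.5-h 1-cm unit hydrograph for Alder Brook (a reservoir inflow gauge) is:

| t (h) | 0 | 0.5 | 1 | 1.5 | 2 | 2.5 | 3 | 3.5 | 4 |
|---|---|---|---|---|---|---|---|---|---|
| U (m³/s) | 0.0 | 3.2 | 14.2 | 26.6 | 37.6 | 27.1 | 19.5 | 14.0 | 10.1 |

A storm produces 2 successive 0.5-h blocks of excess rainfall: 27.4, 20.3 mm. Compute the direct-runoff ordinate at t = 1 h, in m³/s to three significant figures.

By discrete convolution, Q_j = Σ (P_i / 10 mm) · U_{j−i}.
At t = 1 h (j=2): Q = (27.4/10)·14.2 + (20.3/10)·3.2 = 45.4 m³/s.

Q ≈ 45.4 m³/s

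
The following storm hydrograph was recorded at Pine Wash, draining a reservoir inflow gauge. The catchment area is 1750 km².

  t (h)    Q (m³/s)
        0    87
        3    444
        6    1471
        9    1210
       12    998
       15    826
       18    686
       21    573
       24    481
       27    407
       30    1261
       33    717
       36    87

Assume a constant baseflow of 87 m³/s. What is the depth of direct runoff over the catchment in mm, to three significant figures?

Direct runoff: 0.0, 357.0, 1384.0, 1123.0, 911.0, 739.0, 599.0, 486.0, 394.0, 320.0, 1174.0, 630.0, 0.0 m³/s; ΣQ_DR = 8117 m³/s.
V = ΣQ_DR · Δt = 8117 × 10800 s = 8.766 × 10^7 m³.
Over A = 1750 km², depth = V / A = 50.1 mm.

d ≈ 50.1 mm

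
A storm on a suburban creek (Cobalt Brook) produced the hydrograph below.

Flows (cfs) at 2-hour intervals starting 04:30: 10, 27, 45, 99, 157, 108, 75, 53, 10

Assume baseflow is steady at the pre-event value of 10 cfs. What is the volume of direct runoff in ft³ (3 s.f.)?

Direct-runoff ordinates (Q − Q_b): 0.0, 17.0, 35.0, 89.0, 147.0, 98.0, 65.0, 43.0, 0.0 cfs.
ΣQ_DR = 494.0 cfs.
With Δt = 2 h = 7200 s, V = ΣQ_DR · Δt = 494.0 × 7200 = 3.56 × 10^6 ft³.

V ≈ 3.56 × 10^6 ft³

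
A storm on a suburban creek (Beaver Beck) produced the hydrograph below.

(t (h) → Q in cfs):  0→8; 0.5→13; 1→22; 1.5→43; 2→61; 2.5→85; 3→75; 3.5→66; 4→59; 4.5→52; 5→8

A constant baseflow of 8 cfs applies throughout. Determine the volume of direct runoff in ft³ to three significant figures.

V ≈ 7.27 × 10^5 ft³

Direct-runoff ordinates (Q − Q_b): 0.0, 5.0, 14.0, 35.0, 53.0, 77.0, 67.0, 58.0, 51.0, 44.0, 0.0 cfs.
ΣQ_DR = 404.0 cfs.
With Δt = 0.5 h = 1800 s, V = ΣQ_DR · Δt = 404.0 × 1800 = 7.27 × 10^5 ft³.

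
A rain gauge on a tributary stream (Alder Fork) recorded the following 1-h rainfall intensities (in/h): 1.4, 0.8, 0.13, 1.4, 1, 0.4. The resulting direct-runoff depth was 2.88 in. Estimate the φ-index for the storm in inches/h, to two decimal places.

φ ≈ 0.43 in/h

Only the 4 blocks with intensity above φ contribute runoff: 1.4, 0.8, 1.4, 1 in/h.
Σ(I−φ)·Δt = d  ⇒  (1.4+0.8+1.4+1 − 4φ)·1 = 2.88
φ = (4.600 − 2.88/1) / 4 = 0.43 in/h.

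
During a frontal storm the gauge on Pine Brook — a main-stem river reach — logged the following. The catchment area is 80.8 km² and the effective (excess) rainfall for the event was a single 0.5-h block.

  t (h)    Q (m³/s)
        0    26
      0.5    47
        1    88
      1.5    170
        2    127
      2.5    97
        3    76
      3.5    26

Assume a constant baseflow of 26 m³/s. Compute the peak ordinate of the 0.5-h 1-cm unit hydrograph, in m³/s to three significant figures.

Direct runoff: 0.0, 21.0, 62.0, 144.0, 101.0, 71.0, 50.0, 0.0 m³/s; ΣQ_DR = 449.0 m³/s, peak = 144.0 m³/s.
Runoff depth d = ΣQ_DR·Δt / A = 449.0 × 1800 / (80.8 km²) = 10.00 mm.
The 1-cm UH is the DRH scaled by (10 mm)/d, so U_p = 144.0 × 10/10.00 = 144 m³/s.

U_p ≈ 144 m³/s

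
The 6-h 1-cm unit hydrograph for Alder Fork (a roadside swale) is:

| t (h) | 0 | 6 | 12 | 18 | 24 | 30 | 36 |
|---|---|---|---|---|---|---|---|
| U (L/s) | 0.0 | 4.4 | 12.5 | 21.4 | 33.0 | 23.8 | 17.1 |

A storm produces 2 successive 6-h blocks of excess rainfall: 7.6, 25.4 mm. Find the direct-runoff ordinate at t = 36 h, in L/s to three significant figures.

By discrete convolution, Q_j = Σ (P_i / 10 mm) · U_{j−i}.
At t = 36 h (j=6): Q = (7.6/10)·17.1 + (25.4/10)·23.8 = 73.4 L/s.

Q ≈ 73.4 L/s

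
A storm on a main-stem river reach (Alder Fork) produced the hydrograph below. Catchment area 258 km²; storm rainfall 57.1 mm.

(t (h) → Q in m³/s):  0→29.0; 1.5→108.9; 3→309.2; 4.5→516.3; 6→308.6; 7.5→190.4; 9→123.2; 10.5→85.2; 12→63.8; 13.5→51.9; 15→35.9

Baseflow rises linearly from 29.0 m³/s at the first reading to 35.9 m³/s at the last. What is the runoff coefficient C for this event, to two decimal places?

ΣQ_DR = 1465 m³/s; V = ΣQ_DR·Δt = 7.913 × 10^6 m³.
Runoff depth d = V / A = 30.67 mm.
C = d / P = 30.67 / 57.1 = 0.54.

C ≈ 0.54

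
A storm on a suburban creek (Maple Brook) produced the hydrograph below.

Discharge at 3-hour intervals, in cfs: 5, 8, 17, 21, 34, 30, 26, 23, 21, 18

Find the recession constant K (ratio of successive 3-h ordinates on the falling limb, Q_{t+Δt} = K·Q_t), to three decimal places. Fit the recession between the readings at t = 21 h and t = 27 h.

Using the recession-limb readings at t = 21 h and t = 27 h: Q falls from 23 to 18 cfs over 2 intervals.
K = (Q₂/Q₁)^(1/2) = (18/23)^(1/2) = 0.885.

K ≈ 0.885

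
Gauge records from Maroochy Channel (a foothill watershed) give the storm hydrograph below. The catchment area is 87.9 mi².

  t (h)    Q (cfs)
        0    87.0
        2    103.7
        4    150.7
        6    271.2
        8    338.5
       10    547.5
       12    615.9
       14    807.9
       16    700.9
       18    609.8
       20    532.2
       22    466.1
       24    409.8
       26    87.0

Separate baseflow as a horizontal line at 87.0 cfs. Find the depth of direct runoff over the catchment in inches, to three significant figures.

Direct runoff: 0.0, 16.7, 63.7, 184.2, 251.5, 460.5, 528.9, 720.9, 613.9, 522.8, 445.2, 379.1, 322.8, 0.0 cfs; ΣQ_DR = 4510 cfs.
V = ΣQ_DR · Δt = 4510 × 7200 s = 3.247 × 10^7 ft³.
Over A = 87.9 mi², depth = V / A = 0.159 in.

d ≈ 0.159 in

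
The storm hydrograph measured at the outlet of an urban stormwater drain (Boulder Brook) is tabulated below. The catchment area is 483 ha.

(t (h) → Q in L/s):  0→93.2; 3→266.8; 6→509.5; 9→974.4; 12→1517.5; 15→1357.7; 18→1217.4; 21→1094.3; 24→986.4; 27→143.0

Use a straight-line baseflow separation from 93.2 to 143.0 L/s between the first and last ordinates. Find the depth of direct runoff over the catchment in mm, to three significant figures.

d ≈ 15.6 mm

Direct runoff: 0.00, 168.07, 405.23, 864.60, 1402.17, 1236.83, 1091.00, 962.37, 848.93, 0.00 L/s; ΣQ_DR = 6979 L/s.
V = ΣQ_DR · Δt = 6979 × 10800 s = 7.538 × 10^7 L.
Over A = 483 ha, depth = V / A = 15.6 mm.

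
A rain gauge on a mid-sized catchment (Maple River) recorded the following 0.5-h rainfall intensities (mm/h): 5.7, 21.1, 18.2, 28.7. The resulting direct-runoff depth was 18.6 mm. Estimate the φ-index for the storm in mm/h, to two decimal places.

φ ≈ 10.27 mm/h

Only the 3 blocks with intensity above φ contribute runoff: 21.1, 18.2, 28.7 mm/h.
Σ(I−φ)·Δt = d  ⇒  (21.1+18.2+28.7 − 3φ)·0.5 = 18.6
φ = (68.00 − 18.6/0.5) / 3 = 10.27 mm/h.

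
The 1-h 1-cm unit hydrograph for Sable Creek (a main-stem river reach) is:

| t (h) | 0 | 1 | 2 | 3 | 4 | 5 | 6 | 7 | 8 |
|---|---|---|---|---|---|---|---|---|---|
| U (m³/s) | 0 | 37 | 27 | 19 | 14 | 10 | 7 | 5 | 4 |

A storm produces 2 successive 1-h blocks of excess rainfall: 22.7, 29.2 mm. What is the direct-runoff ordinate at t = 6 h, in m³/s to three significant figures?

Q ≈ 45.1 m³/s

By discrete convolution, Q_j = Σ (P_i / 10 mm) · U_{j−i}.
At t = 6 h (j=6): Q = (22.7/10)·7 + (29.2/10)·10 = 45.1 m³/s.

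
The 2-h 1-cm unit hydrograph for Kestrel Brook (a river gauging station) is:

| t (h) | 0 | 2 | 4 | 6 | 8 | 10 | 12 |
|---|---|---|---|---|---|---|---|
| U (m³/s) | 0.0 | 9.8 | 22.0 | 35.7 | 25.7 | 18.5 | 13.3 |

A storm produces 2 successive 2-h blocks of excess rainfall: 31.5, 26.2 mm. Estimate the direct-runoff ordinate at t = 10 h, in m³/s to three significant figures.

By discrete convolution, Q_j = Σ (P_i / 10 mm) · U_{j−i}.
At t = 10 h (j=5): Q = (31.5/10)·18.5 + (26.2/10)·25.7 = 126 m³/s.

Q ≈ 126 m³/s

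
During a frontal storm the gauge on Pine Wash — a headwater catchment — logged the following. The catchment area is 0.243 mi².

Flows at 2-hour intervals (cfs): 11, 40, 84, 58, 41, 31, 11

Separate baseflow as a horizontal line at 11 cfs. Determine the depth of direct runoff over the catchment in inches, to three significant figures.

d ≈ 2.54 in

Direct runoff: 0.0, 29.0, 73.0, 47.0, 30.0, 20.0, 0.0 cfs; ΣQ_DR = 199.0 cfs.
V = ΣQ_DR · Δt = 199.0 × 7200 s = 1.433 × 10^6 ft³.
Over A = 0.243 mi², depth = V / A = 2.54 in.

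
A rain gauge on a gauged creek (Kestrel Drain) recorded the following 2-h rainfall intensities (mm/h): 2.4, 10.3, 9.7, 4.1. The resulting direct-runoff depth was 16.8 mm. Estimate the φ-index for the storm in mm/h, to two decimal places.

φ ≈ 5.80 mm/h

Only the 2 blocks with intensity above φ contribute runoff: 10.3, 9.7 mm/h.
Σ(I−φ)·Δt = d  ⇒  (10.3+9.7 − 2φ)·2 = 16.8
φ = (20.00 − 16.8/2) / 2 = 5.80 mm/h.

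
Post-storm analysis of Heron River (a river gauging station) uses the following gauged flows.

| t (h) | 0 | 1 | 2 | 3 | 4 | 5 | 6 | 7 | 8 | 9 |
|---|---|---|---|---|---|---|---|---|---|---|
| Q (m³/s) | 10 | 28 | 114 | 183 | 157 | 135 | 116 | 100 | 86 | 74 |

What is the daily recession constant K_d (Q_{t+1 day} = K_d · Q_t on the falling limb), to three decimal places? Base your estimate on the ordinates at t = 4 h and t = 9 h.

Between t = 4 h and t = 9 h the flow falls from 157 to 74 m³/s over 5×1 h = 5 h.
Per-interval ratio K = (74/157)^(1/5) = 0.8603; K_d = K^(24/1) = 0.027.

K_d ≈ 0.027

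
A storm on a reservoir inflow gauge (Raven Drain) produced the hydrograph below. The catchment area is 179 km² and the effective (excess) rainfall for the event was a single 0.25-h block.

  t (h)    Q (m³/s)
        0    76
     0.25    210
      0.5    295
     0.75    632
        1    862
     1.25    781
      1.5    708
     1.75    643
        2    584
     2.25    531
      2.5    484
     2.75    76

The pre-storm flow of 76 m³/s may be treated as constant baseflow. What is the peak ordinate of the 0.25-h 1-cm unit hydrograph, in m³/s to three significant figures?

Direct runoff: 0.0, 134.0, 219.0, 556.0, 786.0, 705.0, 632.0, 567.0, 508.0, 455.0, 408.0, 0.0 m³/s; ΣQ_DR = 4970 m³/s, peak = 786.0 m³/s.
Runoff depth d = ΣQ_DR·Δt / A = 4970 × 900 / (179 km²) = 24.99 mm.
The 1-cm UH is the DRH scaled by (10 mm)/d, so U_p = 786.0 × 10/24.99 = 315 m³/s.

U_p ≈ 315 m³/s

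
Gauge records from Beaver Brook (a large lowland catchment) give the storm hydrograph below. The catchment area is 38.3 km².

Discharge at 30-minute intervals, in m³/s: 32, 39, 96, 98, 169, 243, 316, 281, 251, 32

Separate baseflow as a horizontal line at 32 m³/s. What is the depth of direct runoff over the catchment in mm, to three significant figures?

d ≈ 58.1 mm

Direct runoff: 0.0, 7.0, 64.0, 66.0, 137.0, 211.0, 284.0, 249.0, 219.0, 0.0 m³/s; ΣQ_DR = 1237 m³/s.
V = ΣQ_DR · Δt = 1237 × 1800 s = 2.227 × 10^6 m³.
Over A = 38.3 km², depth = V / A = 58.1 mm.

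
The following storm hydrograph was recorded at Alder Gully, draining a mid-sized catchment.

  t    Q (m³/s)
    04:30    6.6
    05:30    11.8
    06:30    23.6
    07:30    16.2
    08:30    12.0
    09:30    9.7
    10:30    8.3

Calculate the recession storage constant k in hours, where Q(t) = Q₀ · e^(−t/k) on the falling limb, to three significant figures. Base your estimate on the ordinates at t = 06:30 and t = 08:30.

k ≈ 2.96 h

On the falling limb, Q drops from 23.6 to 12.0 m³/s between t = 06:30 and t = 08:30 (Δt = 2 h).
k = −Δt / ln(Q₂/Q₁) = −2 / ln(12.0/23.6) = 2.96 h.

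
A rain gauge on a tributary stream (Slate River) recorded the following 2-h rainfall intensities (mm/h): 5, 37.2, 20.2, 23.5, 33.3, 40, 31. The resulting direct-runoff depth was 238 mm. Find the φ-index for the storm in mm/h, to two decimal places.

Only the 6 blocks with intensity above φ contribute runoff: 37.2, 20.2, 23.5, 33.3, 40, 31 mm/h.
Σ(I−φ)·Δt = d  ⇒  (37.2+20.2+23.5+33.3+40+31 − 6φ)·2 = 238
φ = (185.2 − 238/2) / 6 = 11.03 mm/h.

φ ≈ 11.03 mm/h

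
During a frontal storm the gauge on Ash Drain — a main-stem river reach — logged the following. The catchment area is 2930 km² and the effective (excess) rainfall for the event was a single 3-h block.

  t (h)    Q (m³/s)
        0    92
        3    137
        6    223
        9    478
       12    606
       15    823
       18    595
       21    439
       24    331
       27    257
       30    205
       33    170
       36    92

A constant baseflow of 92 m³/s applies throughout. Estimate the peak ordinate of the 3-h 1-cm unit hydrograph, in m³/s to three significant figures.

Direct runoff: 0.0, 45.0, 131.0, 386.0, 514.0, 731.0, 503.0, 347.0, 239.0, 165.0, 113.0, 78.0, 0.0 m³/s; ΣQ_DR = 3252 m³/s, peak = 731.0 m³/s.
Runoff depth d = ΣQ_DR·Δt / A = 3252 × 10800 / (2930 km²) = 11.99 mm.
The 1-cm UH is the DRH scaled by (10 mm)/d, so U_p = 731.0 × 10/11.99 = 610 m³/s.

U_p ≈ 610 m³/s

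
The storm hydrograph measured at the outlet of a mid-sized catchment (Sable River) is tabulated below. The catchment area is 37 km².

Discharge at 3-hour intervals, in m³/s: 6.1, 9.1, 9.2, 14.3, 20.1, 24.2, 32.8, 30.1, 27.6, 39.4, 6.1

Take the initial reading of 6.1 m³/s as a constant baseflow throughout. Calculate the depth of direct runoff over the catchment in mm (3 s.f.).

Direct runoff: 0.0, 3.0, 3.1, 8.2, 14.0, 18.1, 26.7, 24.0, 21.5, 33.3, 0.0 m³/s; ΣQ_DR = 151.9 m³/s.
V = ΣQ_DR · Δt = 151.9 × 10800 s = 1.641 × 10^6 m³.
Over A = 37 km², depth = V / A = 44.3 mm.

d ≈ 44.3 mm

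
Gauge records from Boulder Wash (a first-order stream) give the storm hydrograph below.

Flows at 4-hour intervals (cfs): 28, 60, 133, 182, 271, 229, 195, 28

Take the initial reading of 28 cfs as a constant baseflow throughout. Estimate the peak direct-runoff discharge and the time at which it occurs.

Q_p = 243.0 cfs at t = 16 h

Subtracting baseflow gives direct-runoff ordinates: 0.0, 32.0, 105.0, 154.0, 243.0, 201.0, 167.0, 0.0 cfs.
The maximum is 243.0 cfs, occurring at the reading for t = 16 h.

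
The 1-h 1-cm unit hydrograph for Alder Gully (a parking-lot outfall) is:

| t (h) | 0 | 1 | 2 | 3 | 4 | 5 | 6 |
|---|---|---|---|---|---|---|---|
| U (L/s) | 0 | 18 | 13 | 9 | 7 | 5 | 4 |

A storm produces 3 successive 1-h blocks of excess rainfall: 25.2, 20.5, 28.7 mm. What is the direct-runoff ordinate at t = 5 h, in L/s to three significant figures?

By discrete convolution, Q_j = Σ (P_i / 10 mm) · U_{j−i}.
At t = 5 h (j=5): Q = (25.2/10)·5 + (20.5/10)·7 + (28.7/10)·9 = 52.8 L/s.

Q ≈ 52.8 L/s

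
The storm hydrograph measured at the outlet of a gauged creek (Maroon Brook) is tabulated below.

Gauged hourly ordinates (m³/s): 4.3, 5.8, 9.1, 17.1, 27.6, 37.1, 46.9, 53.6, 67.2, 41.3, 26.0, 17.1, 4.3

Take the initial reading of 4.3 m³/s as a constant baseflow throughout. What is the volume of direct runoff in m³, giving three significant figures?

V ≈ 1.09 × 10^6 m³

Direct-runoff ordinates (Q − Q_b): 0.0, 1.5, 4.8, 12.8, 23.3, 32.8, 42.6, 49.3, 62.9, 37.0, 21.7, 12.8, 0.0 m³/s.
ΣQ_DR = 301.5 m³/s.
With Δt = 1 h = 3600 s, V = ΣQ_DR · Δt = 301.5 × 3600 = 1.09 × 10^6 m³.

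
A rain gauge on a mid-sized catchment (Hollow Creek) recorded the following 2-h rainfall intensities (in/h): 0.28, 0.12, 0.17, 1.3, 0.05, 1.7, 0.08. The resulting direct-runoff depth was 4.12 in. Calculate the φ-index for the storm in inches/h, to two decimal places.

φ ≈ 0.47 in/h

Only the 2 blocks with intensity above φ contribute runoff: 1.3, 1.7 in/h.
Σ(I−φ)·Δt = d  ⇒  (1.3+1.7 − 2φ)·2 = 4.12
φ = (3.000 − 4.12/2) / 2 = 0.47 in/h.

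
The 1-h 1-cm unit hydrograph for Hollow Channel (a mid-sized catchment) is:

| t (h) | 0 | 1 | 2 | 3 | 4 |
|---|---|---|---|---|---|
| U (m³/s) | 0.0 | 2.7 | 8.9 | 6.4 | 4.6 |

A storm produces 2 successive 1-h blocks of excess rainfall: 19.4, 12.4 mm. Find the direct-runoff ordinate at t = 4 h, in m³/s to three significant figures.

Q ≈ 16.9 m³/s

By discrete convolution, Q_j = Σ (P_i / 10 mm) · U_{j−i}.
At t = 4 h (j=4): Q = (19.4/10)·4.6 + (12.4/10)·6.4 = 16.9 m³/s.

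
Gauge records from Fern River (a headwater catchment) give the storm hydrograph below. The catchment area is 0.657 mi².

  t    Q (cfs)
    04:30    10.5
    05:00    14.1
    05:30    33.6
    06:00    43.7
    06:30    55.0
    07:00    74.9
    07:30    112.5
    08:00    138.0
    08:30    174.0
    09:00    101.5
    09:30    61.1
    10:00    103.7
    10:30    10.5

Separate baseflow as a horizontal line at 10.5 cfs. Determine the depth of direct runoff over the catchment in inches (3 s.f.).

Direct runoff: 0.0, 3.6, 23.1, 33.2, 44.5, 64.4, 102.0, 127.5, 163.5, 91.0, 50.6, 93.2, 0.0 cfs; ΣQ_DR = 796.6 cfs.
V = ΣQ_DR · Δt = 796.6 × 1800 s = 1.434 × 10^6 ft³.
Over A = 0.657 mi², depth = V / A = 0.939 in.

d ≈ 0.939 in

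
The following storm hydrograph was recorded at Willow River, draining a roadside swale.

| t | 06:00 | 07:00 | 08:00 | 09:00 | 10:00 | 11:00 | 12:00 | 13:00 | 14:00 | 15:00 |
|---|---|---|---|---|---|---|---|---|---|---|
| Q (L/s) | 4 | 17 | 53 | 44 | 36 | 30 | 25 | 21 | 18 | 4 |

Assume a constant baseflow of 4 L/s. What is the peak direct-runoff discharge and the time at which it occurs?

Subtracting baseflow gives direct-runoff ordinates: 0.0, 13.0, 49.0, 40.0, 32.0, 26.0, 21.0, 17.0, 14.0, 0.0 L/s.
The maximum is 49.0 L/s, occurring at the reading for t = 08:00.

Q_p = 49.0 L/s at t = 08:00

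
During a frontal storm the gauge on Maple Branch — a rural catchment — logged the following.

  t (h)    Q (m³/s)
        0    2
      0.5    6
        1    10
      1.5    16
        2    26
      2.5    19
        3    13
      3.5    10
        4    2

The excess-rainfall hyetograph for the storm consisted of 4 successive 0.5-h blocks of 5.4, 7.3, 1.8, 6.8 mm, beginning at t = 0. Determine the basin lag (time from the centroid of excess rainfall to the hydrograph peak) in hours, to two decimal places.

t_L ≈ 1.02 h

Centroid of excess rainfall: t_c = Σ P_i·t̄_i / ΣP_i = 0.9847 h (block centres at 0.25, 0.75, 1.25, 1.75 h).
Hydrograph peak occurs at t = 2 h, so basin lag t_L = 2 − 0.9847 = 1.02 h.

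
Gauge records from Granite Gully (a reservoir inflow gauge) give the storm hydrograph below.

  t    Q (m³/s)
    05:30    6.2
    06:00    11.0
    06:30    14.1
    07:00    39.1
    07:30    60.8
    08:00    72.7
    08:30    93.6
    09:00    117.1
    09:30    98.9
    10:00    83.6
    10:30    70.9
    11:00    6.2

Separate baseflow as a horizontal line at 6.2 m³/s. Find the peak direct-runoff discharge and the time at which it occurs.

Subtracting baseflow gives direct-runoff ordinates: 0.0, 4.8, 7.9, 32.9, 54.6, 66.5, 87.4, 110.9, 92.7, 77.4, 64.7, 0.0 m³/s.
The maximum is 110.9 m³/s, occurring at the reading for t = 09:00.

Q_p = 110.9 m³/s at t = 09:00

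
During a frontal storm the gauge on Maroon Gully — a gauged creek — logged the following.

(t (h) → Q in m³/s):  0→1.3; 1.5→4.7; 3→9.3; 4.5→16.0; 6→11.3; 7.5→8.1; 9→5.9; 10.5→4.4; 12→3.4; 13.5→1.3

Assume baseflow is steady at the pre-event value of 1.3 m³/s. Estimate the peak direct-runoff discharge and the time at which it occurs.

Subtracting baseflow gives direct-runoff ordinates: 0.0, 3.4, 8.0, 14.7, 10.0, 6.8, 4.6, 3.1, 2.1, 0.0 m³/s.
The maximum is 14.7 m³/s, occurring at the reading for t = 4.5 h.

Q_p = 14.7 m³/s at t = 4.5 h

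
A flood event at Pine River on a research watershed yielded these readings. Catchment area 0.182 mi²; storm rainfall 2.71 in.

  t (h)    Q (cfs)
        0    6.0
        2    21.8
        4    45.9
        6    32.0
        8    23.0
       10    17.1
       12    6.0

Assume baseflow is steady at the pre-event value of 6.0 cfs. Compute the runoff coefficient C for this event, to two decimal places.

ΣQ_DR = 109.8 cfs; V = ΣQ_DR·Δt = 7.906 × 10^5 ft³.
Runoff depth d = V / A = 1.870 in.
C = d / P = 1.870 / 2.71 = 0.69.

C ≈ 0.69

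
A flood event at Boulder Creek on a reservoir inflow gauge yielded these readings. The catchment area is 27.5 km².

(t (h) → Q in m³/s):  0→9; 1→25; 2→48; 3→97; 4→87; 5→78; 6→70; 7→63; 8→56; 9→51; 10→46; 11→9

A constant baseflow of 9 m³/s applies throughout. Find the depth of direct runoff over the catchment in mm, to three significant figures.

Direct runoff: 0.0, 16.0, 39.0, 88.0, 78.0, 69.0, 61.0, 54.0, 47.0, 42.0, 37.0, 0.0 m³/s; ΣQ_DR = 531.0 m³/s.
V = ΣQ_DR · Δt = 531.0 × 3600 s = 1.912 × 10^6 m³.
Over A = 27.5 km², depth = V / A = 69.5 mm.

d ≈ 69.5 mm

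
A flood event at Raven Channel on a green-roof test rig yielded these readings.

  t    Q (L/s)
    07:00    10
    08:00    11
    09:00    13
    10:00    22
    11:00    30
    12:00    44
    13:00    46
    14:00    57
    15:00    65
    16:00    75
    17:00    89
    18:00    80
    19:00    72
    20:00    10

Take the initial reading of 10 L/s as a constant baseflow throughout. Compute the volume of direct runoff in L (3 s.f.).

Direct-runoff ordinates (Q − Q_b): 0.0, 1.0, 3.0, 12.0, 20.0, 34.0, 36.0, 47.0, 55.0, 65.0, 79.0, 70.0, 62.0, 0.0 L/s.
ΣQ_DR = 484.0 L/s.
With Δt = 1 h = 3600 s, V = ΣQ_DR · Δt = 484.0 × 3600 = 1.74 × 10^6 L.

V ≈ 1.74 × 10^6 L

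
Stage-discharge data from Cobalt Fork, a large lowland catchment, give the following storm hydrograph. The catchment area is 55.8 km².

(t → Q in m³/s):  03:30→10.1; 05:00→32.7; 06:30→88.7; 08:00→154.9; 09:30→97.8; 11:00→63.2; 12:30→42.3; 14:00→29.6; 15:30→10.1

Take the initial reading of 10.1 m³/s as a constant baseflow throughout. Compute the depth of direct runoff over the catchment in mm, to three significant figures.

d ≈ 42.4 mm

Direct runoff: 0.0, 22.6, 78.6, 144.8, 87.7, 53.1, 32.2, 19.5, 0.0 m³/s; ΣQ_DR = 438.5 m³/s.
V = ΣQ_DR · Δt = 438.5 × 5400 s = 2.368 × 10^6 m³.
Over A = 55.8 km², depth = V / A = 42.4 mm.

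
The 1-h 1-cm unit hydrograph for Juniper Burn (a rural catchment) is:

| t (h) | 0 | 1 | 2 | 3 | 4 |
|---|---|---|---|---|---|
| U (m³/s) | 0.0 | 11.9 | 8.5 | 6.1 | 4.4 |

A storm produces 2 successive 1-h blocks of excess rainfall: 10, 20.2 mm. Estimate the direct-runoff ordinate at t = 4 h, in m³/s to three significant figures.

By discrete convolution, Q_j = Σ (P_i / 10 mm) · U_{j−i}.
At t = 4 h (j=4): Q = (10/10)·4.4 + (20.2/10)·6.1 = 16.7 m³/s.

Q ≈ 16.7 m³/s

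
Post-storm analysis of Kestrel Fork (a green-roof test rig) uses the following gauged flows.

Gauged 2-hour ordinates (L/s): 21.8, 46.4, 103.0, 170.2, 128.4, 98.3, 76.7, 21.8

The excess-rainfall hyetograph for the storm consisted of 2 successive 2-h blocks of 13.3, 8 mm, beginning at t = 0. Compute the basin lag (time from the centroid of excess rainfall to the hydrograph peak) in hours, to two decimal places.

Centroid of excess rainfall: t_c = Σ P_i·t̄_i / ΣP_i = 1.7512 h (block centres at 1, 3 h).
Hydrograph peak occurs at t = 6 h, so basin lag t_L = 6 − 1.7512 = 4.25 h.

t_L ≈ 4.25 h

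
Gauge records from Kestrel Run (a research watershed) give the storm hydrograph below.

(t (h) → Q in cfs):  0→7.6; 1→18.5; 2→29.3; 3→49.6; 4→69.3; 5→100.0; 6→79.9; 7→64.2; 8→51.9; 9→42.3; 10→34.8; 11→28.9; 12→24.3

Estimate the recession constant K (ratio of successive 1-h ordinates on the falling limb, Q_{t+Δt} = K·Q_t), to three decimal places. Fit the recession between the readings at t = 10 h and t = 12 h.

Using the recession-limb readings at t = 10 h and t = 12 h: Q falls from 34.8 to 24.3 cfs over 2 intervals.
K = (Q₂/Q₁)^(1/2) = (24.3/34.8)^(1/2) = 0.836.

K ≈ 0.836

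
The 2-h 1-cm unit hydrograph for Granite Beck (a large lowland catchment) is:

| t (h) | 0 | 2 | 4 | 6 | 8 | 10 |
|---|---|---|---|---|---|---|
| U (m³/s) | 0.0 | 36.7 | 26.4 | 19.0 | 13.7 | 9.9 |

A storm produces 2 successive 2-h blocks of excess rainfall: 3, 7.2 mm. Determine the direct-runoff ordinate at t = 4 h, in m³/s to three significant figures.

Q ≈ 34.3 m³/s

By discrete convolution, Q_j = Σ (P_i / 10 mm) · U_{j−i}.
At t = 4 h (j=2): Q = (3/10)·26.4 + (7.2/10)·36.7 = 34.3 m³/s.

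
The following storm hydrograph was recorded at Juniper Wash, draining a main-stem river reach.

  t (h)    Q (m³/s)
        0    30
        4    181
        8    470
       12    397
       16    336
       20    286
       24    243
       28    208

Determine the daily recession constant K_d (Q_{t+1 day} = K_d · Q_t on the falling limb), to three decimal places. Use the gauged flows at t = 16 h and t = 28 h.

Between t = 16 h and t = 28 h the flow falls from 336 to 208 m³/s over 3×4 h = 12 h.
Per-interval ratio K = (208/336)^(1/3) = 0.8523; K_d = K^(24/4) = 0.383.

K_d ≈ 0.383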